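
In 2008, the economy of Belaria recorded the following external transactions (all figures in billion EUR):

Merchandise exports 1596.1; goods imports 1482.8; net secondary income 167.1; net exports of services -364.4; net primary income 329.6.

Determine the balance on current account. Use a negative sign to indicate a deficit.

Goods balance = 1596.1 - 1482.8 = 113.3
Services balance = -364.4
Trade balance (goods + services) = 113.3 + (-364.4) = -251.1
Net primary income = 329.6
Net secondary income = 167.1
Current account = -251.1 + 329.6 + 167.1 = 245.6

245.6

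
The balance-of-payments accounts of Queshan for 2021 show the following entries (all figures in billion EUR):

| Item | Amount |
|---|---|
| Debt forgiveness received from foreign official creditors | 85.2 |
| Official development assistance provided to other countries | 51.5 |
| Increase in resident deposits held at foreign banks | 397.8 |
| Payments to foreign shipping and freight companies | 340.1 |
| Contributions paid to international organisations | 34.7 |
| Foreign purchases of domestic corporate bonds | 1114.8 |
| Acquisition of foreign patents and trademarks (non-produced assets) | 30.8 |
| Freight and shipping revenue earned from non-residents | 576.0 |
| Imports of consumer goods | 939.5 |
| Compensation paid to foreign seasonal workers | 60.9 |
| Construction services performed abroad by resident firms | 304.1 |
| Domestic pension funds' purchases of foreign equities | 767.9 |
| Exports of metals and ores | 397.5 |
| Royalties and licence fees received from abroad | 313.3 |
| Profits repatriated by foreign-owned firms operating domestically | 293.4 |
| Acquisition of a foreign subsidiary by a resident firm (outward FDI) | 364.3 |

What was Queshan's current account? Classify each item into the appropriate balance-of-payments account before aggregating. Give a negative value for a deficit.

-129.2

Goods: 397.5 - 939.5 = -542.0
Services: 304.1 - 340.1 + 313.3 + 576.0 = 853.3
Primary income: -60.9 - 293.4 = -354.3
Secondary income: -34.7 - 51.5 = -86.2
Current account = (-542.0) + 853.3 + (-354.3) + (-86.2) = -129.2
(Excluded from the current account — capital account: debt forgiveness received from foreign official creditors 85.2, acquisition of foreign patents and trademarks (non-produced assets) 30.8; financial account: increase in resident deposits held at foreign banks 397.8, foreign purchases of domestic corporate bonds 1114.8, domestic pension funds' purchases of foreign equities 767.9, acquisition of a foreign subsidiary by a resident firm (outward FDI) 364.3.)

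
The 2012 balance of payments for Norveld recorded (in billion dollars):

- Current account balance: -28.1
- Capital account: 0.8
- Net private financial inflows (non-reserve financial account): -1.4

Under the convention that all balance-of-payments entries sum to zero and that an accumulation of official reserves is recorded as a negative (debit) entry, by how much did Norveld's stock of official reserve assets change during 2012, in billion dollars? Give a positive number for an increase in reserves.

-28.7

Official reserve transactions balance = -((-28.1) + 0.8 + (-1.4)) = 28.7
An accumulation of reserves is recorded as a debit (negative entry), so the change in the stock of reserves is the negative of that balance.
Change in official reserves = -(28.7) = -28.7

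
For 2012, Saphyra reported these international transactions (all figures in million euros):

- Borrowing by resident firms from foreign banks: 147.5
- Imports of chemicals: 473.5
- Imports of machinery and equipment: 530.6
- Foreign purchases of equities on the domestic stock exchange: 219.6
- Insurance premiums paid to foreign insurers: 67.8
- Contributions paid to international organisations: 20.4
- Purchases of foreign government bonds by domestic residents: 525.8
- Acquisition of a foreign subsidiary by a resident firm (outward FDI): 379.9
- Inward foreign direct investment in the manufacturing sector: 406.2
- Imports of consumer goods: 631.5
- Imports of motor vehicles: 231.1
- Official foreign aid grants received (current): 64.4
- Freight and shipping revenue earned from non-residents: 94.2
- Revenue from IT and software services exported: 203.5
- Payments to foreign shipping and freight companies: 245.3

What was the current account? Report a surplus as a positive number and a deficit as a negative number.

Goods: -231.1 - 530.6 - 473.5 - 631.5 = -1866.7
Services: -245.3 + 94.2 - 67.8 + 203.5 = -15.4
Secondary income: 64.4 - 20.4 = 44.0
Current account = (-1866.7) + (-15.4) + 44.0 = -1838.1
(Excluded from the current account — financial account: borrowing by resident firms from foreign banks 147.5, foreign purchases of equities on the domestic stock exchange 219.6, purchases of foreign government bonds by domestic residents 525.8, acquisition of a foreign subsidiary by a resident firm (outward FDI) 379.9, inward foreign direct investment in the manufacturing sector 406.2.)

-1838.1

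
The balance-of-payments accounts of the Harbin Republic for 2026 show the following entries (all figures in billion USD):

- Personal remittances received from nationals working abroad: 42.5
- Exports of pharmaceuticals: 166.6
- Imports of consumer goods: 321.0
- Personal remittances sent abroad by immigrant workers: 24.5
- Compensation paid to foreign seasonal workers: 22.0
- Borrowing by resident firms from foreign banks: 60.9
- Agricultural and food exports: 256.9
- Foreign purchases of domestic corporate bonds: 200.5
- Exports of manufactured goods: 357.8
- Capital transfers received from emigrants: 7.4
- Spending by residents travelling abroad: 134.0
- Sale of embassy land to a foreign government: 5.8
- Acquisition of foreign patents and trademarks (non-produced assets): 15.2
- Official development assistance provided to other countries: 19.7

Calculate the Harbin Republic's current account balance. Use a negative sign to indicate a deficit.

Goods: 357.8 + 166.6 + 256.9 - 321.0 = 460.3
Services: -134.0
Primary income: -22.0
Secondary income: 42.5 - 24.5 - 19.7 = -1.7
Current account = 460.3 + (-134.0) + (-22.0) + (-1.7) = 302.6
(Excluded from the current account — financial account: borrowing by resident firms from foreign banks 60.9, foreign purchases of domestic corporate bonds 200.5; capital account: capital transfers received from emigrants 7.4, sale of embassy land to a foreign government 5.8, acquisition of foreign patents and trademarks (non-produced assets) 15.2.)

302.6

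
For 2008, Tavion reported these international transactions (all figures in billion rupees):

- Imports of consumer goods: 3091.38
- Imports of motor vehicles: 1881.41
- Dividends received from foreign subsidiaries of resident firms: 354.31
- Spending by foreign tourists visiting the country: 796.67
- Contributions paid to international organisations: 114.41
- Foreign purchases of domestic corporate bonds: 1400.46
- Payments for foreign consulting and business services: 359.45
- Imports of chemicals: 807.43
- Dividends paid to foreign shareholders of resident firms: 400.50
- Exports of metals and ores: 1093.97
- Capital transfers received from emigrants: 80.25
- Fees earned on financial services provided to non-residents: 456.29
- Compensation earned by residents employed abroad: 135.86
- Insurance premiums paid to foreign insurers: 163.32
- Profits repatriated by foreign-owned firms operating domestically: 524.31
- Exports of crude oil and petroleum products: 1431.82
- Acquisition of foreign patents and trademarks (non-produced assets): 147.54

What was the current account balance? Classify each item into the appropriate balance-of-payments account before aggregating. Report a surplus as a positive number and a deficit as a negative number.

-3073.29

Goods: -1881.41 - 807.43 + 1431.82 - 3091.38 + 1093.97 = -3254.43
Services: -163.32 + 796.67 - 359.45 + 456.29 = 730.19
Primary income: -524.31 + 354.31 - 400.50 + 135.86 = -434.64
Secondary income: -114.41
Current account = (-3254.43) + 730.19 + (-434.64) + (-114.41) = -3073.29
(Excluded from the current account — financial account: foreign purchases of domestic corporate bonds 1400.46; capital account: capital transfers received from emigrants 80.25, acquisition of foreign patents and trademarks (non-produced assets) 147.54.)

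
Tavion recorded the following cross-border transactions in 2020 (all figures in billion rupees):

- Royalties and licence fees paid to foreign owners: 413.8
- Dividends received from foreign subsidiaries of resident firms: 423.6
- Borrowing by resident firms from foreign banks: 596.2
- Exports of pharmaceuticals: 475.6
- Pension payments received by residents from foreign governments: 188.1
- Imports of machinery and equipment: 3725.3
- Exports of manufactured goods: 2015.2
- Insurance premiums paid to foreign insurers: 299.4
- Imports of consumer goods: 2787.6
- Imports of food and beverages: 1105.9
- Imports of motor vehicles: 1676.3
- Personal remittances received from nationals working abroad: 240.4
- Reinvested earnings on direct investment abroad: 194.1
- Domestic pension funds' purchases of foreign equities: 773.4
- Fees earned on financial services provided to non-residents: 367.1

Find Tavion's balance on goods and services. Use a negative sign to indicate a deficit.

Goods: -1105.9 - 2787.6 - 3725.3 + 2015.2 - 1676.3 + 475.6 = -6804.3
Services: -299.4 + 367.1 - 413.8 = -346.1
Trade balance = -6804.3 + (-346.1) = -7150.4
(Excluded from the trade balance — primary income: dividends received from foreign subsidiaries of resident firms 423.6, reinvested earnings on direct investment abroad 194.1; financial account: borrowing by resident firms from foreign banks 596.2, domestic pension funds' purchases of foreign equities 773.4; secondary income: pension payments received by residents from foreign governments 188.1, personal remittances received from nationals working abroad 240.4.)

-7150.4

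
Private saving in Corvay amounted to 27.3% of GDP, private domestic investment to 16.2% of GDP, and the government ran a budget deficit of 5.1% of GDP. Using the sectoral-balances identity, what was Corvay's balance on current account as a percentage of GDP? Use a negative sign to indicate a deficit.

By the sectoral-balances identity, CA = (S_private - I) + (T - G).
Private balance = 27.3 - 16.2 = 11.1
Government balance (T - G) = -5.1
CA = 11.1 + (-5.1) = 6.0

6.0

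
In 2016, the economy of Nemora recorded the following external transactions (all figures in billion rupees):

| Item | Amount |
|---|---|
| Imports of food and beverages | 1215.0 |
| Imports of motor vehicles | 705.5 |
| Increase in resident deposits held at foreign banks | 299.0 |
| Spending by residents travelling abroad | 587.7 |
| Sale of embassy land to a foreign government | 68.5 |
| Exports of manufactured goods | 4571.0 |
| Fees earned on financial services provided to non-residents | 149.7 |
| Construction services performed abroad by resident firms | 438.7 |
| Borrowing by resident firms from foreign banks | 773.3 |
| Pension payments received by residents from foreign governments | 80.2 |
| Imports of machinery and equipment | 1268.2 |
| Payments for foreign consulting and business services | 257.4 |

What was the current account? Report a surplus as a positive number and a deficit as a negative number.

1205.8

Goods: -1268.2 - 705.5 - 1215.0 + 4571.0 = 1382.3
Services: 438.7 - 257.4 - 587.7 + 149.7 = -256.7
Secondary income: 80.2
Current account = 1382.3 + (-256.7) + 80.2 = 1205.8
(Excluded from the current account — financial account: increase in resident deposits held at foreign banks 299.0, borrowing by resident firms from foreign banks 773.3; capital account: sale of embassy land to a foreign government 68.5.)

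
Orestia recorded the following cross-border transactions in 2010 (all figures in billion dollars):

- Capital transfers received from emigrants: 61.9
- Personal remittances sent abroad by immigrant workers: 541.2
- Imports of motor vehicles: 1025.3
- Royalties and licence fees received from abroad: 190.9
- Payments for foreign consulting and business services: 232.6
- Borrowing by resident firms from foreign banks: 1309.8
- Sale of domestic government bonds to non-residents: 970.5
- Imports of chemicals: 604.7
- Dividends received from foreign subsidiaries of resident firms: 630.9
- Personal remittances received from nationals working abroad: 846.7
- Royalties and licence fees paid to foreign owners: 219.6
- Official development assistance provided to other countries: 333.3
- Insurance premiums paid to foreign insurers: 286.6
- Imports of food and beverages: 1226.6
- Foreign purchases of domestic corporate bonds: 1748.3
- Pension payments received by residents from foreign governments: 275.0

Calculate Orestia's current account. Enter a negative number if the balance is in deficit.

-2526.4

Goods: -1226.6 - 604.7 - 1025.3 = -2856.6
Services: -286.6 - 232.6 + 190.9 - 219.6 = -547.9
Primary income: 630.9
Secondary income: 275.0 + 846.7 - 541.2 - 333.3 = 247.2
Current account = (-2856.6) + (-547.9) + 630.9 + 247.2 = -2526.4
(Excluded from the current account — capital account: capital transfers received from emigrants 61.9; financial account: borrowing by resident firms from foreign banks 1309.8, sale of domestic government bonds to non-residents 970.5, foreign purchases of domestic corporate bonds 1748.3.)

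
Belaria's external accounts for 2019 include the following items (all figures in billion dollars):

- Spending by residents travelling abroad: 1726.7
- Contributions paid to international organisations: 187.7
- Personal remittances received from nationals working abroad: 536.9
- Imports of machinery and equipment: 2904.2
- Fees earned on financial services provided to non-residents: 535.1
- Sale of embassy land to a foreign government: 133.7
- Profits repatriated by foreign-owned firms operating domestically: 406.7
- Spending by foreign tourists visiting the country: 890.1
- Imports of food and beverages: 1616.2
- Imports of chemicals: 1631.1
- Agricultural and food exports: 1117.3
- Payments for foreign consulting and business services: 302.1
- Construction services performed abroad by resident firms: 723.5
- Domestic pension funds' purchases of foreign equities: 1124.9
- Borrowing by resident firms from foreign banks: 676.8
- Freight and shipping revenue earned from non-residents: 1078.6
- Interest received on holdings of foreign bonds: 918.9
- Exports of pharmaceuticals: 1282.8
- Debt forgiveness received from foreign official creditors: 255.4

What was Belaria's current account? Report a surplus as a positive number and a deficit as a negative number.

-1691.5

Goods: -2904.2 + 1282.8 - 1616.2 + 1117.3 - 1631.1 = -3751.4
Services: 535.1 - 1726.7 + 723.5 - 302.1 + 1078.6 + 890.1 = 1198.5
Primary income: -406.7 + 918.9 = 512.2
Secondary income: 536.9 - 187.7 = 349.2
Current account = (-3751.4) + 1198.5 + 512.2 + 349.2 = -1691.5
(Excluded from the current account — capital account: sale of embassy land to a foreign government 133.7, debt forgiveness received from foreign official creditors 255.4; financial account: domestic pension funds' purchases of foreign equities 1124.9, borrowing by resident firms from foreign banks 676.8.)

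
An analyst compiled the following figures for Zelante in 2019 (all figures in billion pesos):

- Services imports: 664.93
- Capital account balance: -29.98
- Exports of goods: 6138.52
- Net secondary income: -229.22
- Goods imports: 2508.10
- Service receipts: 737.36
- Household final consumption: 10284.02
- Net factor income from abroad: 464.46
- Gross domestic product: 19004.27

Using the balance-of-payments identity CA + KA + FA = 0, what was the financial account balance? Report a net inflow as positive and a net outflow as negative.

Goods balance = 6138.52 - 2508.10 = 3630.42
Services balance = 737.36 - 664.93 = 72.43
Trade balance (goods + services) = 3630.42 + 72.43 = 3702.85
Net primary income = 464.46
Net secondary income = -229.22
Current account = 3702.85 + 464.46 + (-229.22) = 3938.09
Financial account = -(3938.09 + (-29.98)) = -3908.11

-3908.11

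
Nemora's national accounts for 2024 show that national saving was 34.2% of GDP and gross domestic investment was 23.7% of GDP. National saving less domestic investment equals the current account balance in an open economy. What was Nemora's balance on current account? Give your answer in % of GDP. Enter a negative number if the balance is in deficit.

10.5

CA = S - I = 34.2 - 23.7 = 10.5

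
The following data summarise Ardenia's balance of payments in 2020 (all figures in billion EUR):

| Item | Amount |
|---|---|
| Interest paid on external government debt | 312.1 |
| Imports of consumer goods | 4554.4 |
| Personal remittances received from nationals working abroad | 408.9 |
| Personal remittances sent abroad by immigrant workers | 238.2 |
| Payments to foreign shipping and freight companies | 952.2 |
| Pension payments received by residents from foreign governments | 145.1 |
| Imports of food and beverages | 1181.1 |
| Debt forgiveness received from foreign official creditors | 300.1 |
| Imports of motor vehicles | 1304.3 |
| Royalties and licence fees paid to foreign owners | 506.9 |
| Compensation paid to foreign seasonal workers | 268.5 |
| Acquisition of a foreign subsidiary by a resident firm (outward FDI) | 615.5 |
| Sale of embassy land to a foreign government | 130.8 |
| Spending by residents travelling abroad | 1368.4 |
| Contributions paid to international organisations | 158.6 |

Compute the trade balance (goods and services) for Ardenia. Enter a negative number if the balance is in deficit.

-9867.3

Goods: -1181.1 - 1304.3 - 4554.4 = -7039.8
Services: -506.9 - 952.2 - 1368.4 = -2827.5
Trade balance = -7039.8 + (-2827.5) = -9867.3
(Excluded from the trade balance — primary income: interest paid on external government debt 312.1, compensation paid to foreign seasonal workers 268.5; secondary income: personal remittances received from nationals working abroad 408.9, personal remittances sent abroad by immigrant workers 238.2, pension payments received by residents from foreign governments 145.1, contributions paid to international organisations 158.6; capital account: debt forgiveness received from foreign official creditors 300.1, sale of embassy land to a foreign government 130.8; financial account: acquisition of a foreign subsidiary by a resident firm (outward FDI) 615.5.)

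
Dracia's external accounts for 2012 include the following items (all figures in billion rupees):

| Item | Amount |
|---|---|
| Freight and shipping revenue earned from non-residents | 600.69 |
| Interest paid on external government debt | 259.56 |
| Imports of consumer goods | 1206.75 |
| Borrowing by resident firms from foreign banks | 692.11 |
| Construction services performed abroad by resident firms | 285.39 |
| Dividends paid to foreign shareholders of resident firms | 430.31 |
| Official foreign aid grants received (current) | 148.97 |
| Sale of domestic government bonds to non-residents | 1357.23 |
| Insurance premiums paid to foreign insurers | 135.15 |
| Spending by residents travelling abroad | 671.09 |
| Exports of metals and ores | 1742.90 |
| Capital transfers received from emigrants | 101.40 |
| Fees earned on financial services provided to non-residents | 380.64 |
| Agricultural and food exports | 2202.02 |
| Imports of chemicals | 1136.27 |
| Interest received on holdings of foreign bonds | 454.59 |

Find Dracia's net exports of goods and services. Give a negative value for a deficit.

2062.38

Goods: 2202.02 - 1136.27 - 1206.75 + 1742.90 = 1601.90
Services: -671.09 - 135.15 + 380.64 + 285.39 + 600.69 = 460.48
Trade balance = 1601.90 + 460.48 = 2062.38
(Excluded from the trade balance — primary income: interest paid on external government debt 259.56, dividends paid to foreign shareholders of resident firms 430.31, interest received on holdings of foreign bonds 454.59; financial account: borrowing by resident firms from foreign banks 692.11, sale of domestic government bonds to non-residents 1357.23; secondary income: official foreign aid grants received (current) 148.97; capital account: capital transfers received from emigrants 101.40.)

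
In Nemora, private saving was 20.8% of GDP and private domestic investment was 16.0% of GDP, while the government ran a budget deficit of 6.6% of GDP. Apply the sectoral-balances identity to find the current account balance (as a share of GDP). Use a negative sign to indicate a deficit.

-1.8

By the sectoral-balances identity, CA = (S_private - I) + (T - G).
Private balance = 20.8 - 16.0 = 4.8
Government balance (T - G) = -6.6
CA = 4.8 + (-6.6) = -1.8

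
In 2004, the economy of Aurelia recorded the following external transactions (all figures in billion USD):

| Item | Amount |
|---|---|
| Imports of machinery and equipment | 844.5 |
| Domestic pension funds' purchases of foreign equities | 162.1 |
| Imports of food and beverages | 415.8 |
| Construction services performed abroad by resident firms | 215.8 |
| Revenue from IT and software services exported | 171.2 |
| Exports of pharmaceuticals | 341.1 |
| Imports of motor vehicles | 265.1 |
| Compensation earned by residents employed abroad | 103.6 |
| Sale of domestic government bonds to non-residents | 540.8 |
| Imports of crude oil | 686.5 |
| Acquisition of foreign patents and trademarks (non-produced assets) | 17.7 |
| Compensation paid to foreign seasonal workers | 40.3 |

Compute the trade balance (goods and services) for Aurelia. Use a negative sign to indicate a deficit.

-1483.8

Goods: 341.1 - 844.5 - 686.5 - 415.8 - 265.1 = -1870.8
Services: 215.8 + 171.2 = 387.0
Trade balance = -1870.8 + 387.0 = -1483.8
(Excluded from the trade balance — financial account: domestic pension funds' purchases of foreign equities 162.1, sale of domestic government bonds to non-residents 540.8; primary income: compensation earned by residents employed abroad 103.6, compensation paid to foreign seasonal workers 40.3; capital account: acquisition of foreign patents and trademarks (non-produced assets) 17.7.)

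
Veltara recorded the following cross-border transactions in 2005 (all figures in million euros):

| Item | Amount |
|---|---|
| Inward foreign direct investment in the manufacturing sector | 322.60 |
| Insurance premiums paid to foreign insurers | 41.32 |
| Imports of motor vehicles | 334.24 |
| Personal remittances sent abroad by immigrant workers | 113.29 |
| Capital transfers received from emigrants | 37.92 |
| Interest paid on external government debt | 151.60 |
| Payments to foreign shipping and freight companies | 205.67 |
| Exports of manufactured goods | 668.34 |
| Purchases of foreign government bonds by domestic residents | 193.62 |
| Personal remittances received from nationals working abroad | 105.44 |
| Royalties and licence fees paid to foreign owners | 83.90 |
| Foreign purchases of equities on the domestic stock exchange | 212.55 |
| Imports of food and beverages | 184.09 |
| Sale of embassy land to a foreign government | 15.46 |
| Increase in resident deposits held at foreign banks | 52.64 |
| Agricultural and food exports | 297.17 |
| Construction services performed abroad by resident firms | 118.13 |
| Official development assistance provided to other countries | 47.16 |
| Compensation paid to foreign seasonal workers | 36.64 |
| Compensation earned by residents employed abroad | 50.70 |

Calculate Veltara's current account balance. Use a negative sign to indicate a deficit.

Goods: 668.34 + 297.17 - 184.09 - 334.24 = 447.18
Services: -83.90 - 205.67 - 41.32 + 118.13 = -212.76
Primary income: 50.70 - 36.64 - 151.60 = -137.54
Secondary income: -113.29 + 105.44 - 47.16 = -55.01
Current account = 447.18 + (-212.76) + (-137.54) + (-55.01) = 41.87
(Excluded from the current account — financial account: inward foreign direct investment in the manufacturing sector 322.60, purchases of foreign government bonds by domestic residents 193.62, foreign purchases of equities on the domestic stock exchange 212.55, increase in resident deposits held at foreign banks 52.64; capital account: capital transfers received from emigrants 37.92, sale of embassy land to a foreign government 15.46.)

41.87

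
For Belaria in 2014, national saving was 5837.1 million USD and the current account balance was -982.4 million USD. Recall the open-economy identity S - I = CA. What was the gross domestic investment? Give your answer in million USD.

6819.5

I = S - CA = 5837.1 - (-982.4) = 6819.5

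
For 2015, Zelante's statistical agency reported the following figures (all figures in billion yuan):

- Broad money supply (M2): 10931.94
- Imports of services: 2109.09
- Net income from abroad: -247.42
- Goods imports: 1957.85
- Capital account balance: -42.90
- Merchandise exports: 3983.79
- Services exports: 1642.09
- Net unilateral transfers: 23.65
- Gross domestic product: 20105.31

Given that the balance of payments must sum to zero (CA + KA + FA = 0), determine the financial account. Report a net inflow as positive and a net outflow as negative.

Goods balance = 3983.79 - 1957.85 = 2025.94
Services balance = 1642.09 - 2109.09 = -467.00
Trade balance (goods + services) = 2025.94 + (-467.00) = 1558.94
Net primary income = -247.42
Net secondary income = 23.65
Current account = 1558.94 + (-247.42) + 23.65 = 1335.17
Financial account = -(1335.17 + (-42.90)) = -1292.27

-1292.27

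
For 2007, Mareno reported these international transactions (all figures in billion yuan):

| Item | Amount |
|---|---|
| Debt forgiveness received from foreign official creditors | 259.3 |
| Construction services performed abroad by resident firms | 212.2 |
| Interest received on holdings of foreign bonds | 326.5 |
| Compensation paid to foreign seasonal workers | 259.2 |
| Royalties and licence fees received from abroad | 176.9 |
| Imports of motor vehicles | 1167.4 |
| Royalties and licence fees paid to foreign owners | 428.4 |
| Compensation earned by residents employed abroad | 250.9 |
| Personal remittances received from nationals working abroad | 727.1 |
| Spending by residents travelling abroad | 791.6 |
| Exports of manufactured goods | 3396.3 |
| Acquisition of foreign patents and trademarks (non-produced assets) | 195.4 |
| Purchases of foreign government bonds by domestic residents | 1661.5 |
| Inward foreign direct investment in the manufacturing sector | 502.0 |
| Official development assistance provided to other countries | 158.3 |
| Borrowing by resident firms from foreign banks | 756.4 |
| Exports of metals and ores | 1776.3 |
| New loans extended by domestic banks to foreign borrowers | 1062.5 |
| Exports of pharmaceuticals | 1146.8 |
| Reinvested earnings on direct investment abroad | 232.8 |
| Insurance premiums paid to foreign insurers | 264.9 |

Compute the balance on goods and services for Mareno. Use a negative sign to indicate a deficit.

Goods: 3396.3 + 1776.3 - 1167.4 + 1146.8 = 5152.0
Services: -264.9 + 176.9 - 428.4 - 791.6 + 212.2 = -1095.8
Trade balance = 5152.0 + (-1095.8) = 4056.2
(Excluded from the trade balance — capital account: debt forgiveness received from foreign official creditors 259.3, acquisition of foreign patents and trademarks (non-produced assets) 195.4; primary income: interest received on holdings of foreign bonds 326.5, compensation paid to foreign seasonal workers 259.2, compensation earned by residents employed abroad 250.9, reinvested earnings on direct investment abroad 232.8; secondary income: personal remittances received from nationals working abroad 727.1, official development assistance provided to other countries 158.3; financial account: purchases of foreign government bonds by domestic residents 1661.5, inward foreign direct investment in the manufacturing sector 502.0, borrowing by resident firms from foreign banks 756.4, new loans extended by domestic banks to foreign borrowers 1062.5.)

4056.2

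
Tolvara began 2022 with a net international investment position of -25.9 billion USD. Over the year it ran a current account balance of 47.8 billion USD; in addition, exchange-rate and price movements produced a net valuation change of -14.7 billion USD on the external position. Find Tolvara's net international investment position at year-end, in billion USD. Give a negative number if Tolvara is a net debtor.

Change in NIIP = current account + net valuation change = 47.8 + (-14.7) = 33.1
End-of-year NIIP = -25.9 + 33.1 = 7.2

7.2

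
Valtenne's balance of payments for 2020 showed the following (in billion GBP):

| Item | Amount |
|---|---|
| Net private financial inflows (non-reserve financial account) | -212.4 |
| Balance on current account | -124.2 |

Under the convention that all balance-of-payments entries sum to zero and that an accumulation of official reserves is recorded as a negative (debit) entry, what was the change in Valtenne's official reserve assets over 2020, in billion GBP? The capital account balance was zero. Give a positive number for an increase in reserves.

-336.6

Official reserve transactions balance = -((-124.2) + (-212.4)) = 336.6
An accumulation of reserves is recorded as a debit (negative entry), so the change in the stock of reserves is the negative of that balance.
Change in official reserves = -(336.6) = -336.6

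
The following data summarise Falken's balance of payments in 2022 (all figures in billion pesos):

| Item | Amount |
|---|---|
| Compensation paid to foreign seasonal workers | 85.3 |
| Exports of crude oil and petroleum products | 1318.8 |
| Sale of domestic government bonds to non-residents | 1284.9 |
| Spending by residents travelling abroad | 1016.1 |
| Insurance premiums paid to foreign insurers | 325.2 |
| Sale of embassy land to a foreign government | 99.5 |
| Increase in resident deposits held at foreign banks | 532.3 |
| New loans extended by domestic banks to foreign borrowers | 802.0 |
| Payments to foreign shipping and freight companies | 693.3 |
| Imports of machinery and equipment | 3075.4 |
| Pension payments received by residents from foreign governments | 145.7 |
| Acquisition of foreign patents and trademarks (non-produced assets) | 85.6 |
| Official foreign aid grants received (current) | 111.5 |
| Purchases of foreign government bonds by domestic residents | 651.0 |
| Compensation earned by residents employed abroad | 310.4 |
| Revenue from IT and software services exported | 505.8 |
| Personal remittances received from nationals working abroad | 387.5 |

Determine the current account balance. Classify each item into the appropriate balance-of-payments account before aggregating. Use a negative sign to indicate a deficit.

-2415.6

Goods: -3075.4 + 1318.8 = -1756.6
Services: -325.2 - 1016.1 + 505.8 - 693.3 = -1528.8
Primary income: 310.4 - 85.3 = 225.1
Secondary income: 145.7 + 387.5 + 111.5 = 644.7
Current account = (-1756.6) + (-1528.8) + 225.1 + 644.7 = -2415.6
(Excluded from the current account — financial account: sale of domestic government bonds to non-residents 1284.9, increase in resident deposits held at foreign banks 532.3, new loans extended by domestic banks to foreign borrowers 802.0, purchases of foreign government bonds by domestic residents 651.0; capital account: sale of embassy land to a foreign government 99.5, acquisition of foreign patents and trademarks (non-produced assets) 85.6.)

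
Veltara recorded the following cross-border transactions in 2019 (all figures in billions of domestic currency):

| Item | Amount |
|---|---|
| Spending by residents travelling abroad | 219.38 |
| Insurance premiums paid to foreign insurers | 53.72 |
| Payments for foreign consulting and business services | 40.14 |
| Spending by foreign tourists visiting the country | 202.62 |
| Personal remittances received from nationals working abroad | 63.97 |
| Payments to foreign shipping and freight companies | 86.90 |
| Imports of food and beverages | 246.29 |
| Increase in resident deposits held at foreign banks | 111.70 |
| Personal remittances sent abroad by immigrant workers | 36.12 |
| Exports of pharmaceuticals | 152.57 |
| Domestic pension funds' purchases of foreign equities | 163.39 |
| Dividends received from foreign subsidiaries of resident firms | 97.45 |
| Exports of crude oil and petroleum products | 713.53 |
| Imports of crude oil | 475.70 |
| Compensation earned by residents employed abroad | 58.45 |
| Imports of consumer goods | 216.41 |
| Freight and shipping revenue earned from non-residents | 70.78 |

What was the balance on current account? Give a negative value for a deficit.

-15.29

Goods: -246.29 - 216.41 + 152.57 - 475.70 + 713.53 = -72.30
Services: -40.14 + 70.78 + 202.62 - 219.38 - 53.72 - 86.90 = -126.74
Primary income: 58.45 + 97.45 = 155.90
Secondary income: 63.97 - 36.12 = 27.85
Current account = (-72.30) + (-126.74) + 155.90 + 27.85 = -15.29
(Excluded from the current account — financial account: increase in resident deposits held at foreign banks 111.70, domestic pension funds' purchases of foreign equities 163.39.)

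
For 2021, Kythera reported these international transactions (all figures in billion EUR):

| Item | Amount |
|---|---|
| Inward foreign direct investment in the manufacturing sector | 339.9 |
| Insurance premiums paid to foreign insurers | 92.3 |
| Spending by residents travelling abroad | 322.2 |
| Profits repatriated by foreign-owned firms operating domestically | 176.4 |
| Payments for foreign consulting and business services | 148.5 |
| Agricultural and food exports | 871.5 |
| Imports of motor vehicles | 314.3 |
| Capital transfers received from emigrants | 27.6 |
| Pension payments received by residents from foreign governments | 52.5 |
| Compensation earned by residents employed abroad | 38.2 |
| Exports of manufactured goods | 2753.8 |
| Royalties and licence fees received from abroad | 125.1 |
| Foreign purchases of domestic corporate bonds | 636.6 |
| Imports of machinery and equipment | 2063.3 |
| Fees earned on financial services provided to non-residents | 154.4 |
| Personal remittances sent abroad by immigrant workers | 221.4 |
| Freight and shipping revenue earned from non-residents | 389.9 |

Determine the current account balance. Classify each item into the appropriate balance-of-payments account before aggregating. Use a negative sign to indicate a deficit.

Goods: -314.3 + 871.5 - 2063.3 + 2753.8 = 1247.7
Services: 389.9 + 154.4 - 148.5 - 92.3 + 125.1 - 322.2 = 106.4
Primary income: 38.2 - 176.4 = -138.2
Secondary income: -221.4 + 52.5 = -168.9
Current account = 1247.7 + 106.4 + (-138.2) + (-168.9) = 1047.0
(Excluded from the current account — financial account: inward foreign direct investment in the manufacturing sector 339.9, foreign purchases of domestic corporate bonds 636.6; capital account: capital transfers received from emigrants 27.6.)

1047.0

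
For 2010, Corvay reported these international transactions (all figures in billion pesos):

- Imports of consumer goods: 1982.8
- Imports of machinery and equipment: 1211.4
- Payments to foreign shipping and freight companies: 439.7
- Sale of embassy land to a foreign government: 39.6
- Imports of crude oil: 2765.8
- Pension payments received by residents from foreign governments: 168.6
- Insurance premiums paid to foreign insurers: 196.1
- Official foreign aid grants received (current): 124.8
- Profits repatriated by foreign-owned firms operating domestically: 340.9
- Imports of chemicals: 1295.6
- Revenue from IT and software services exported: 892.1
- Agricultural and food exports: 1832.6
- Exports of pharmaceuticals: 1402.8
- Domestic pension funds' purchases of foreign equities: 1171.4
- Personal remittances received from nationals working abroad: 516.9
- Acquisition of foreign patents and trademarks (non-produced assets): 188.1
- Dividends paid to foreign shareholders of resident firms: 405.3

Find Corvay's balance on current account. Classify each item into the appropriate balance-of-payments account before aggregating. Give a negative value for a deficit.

Goods: 1832.6 - 1982.8 - 1295.6 - 2765.8 - 1211.4 + 1402.8 = -4020.2
Services: -439.7 - 196.1 + 892.1 = 256.3
Primary income: -405.3 - 340.9 = -746.2
Secondary income: 168.6 + 124.8 + 516.9 = 810.3
Current account = (-4020.2) + 256.3 + (-746.2) + 810.3 = -3699.8
(Excluded from the current account — capital account: sale of embassy land to a foreign government 39.6, acquisition of foreign patents and trademarks (non-produced assets) 188.1; financial account: domestic pension funds' purchases of foreign equities 1171.4.)

-3699.8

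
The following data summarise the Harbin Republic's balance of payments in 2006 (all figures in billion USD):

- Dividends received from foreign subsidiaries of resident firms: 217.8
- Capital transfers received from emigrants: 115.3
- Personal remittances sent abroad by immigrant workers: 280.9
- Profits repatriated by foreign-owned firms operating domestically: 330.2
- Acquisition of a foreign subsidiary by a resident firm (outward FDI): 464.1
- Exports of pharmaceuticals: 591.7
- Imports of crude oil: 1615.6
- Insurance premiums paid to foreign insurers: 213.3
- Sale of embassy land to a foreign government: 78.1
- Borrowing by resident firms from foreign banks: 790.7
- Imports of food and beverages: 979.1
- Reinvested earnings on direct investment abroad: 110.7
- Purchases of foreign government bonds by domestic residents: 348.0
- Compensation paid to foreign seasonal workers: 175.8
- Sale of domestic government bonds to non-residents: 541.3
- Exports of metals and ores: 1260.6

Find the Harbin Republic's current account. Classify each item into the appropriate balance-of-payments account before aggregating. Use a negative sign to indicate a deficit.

Goods: -1615.6 + 591.7 - 979.1 + 1260.6 = -742.4
Services: -213.3
Primary income: 110.7 + 217.8 - 175.8 - 330.2 = -177.5
Secondary income: -280.9
Current account = (-742.4) + (-213.3) + (-177.5) + (-280.9) = -1414.1
(Excluded from the current account — capital account: capital transfers received from emigrants 115.3, sale of embassy land to a foreign government 78.1; financial account: acquisition of a foreign subsidiary by a resident firm (outward FDI) 464.1, borrowing by resident firms from foreign banks 790.7, purchases of foreign government bonds by domestic residents 348.0, sale of domestic government bonds to non-residents 541.3.)

-1414.1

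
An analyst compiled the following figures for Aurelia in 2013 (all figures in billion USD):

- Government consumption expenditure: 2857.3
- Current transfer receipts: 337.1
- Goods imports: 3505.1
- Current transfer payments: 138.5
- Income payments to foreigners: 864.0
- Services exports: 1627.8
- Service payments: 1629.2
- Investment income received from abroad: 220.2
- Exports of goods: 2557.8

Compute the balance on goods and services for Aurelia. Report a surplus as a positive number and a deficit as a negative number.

-948.7

Goods balance = 2557.8 - 3505.1 = -947.3
Services balance = 1627.8 - 1629.2 = -1.4
Trade balance (goods + services) = -947.3 + (-1.4) = -948.7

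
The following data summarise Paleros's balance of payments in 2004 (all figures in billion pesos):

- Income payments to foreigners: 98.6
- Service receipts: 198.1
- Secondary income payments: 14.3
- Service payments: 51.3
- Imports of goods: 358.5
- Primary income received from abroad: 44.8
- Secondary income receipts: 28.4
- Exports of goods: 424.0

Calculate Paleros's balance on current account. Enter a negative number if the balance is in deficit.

Goods balance = 424.0 - 358.5 = 65.5
Services balance = 198.1 - 51.3 = 146.8
Trade balance (goods + services) = 65.5 + 146.8 = 212.3
Net primary income = 44.8 - 98.6 = -53.8
Net secondary income = 28.4 - 14.3 = 14.1
Current account = 212.3 + (-53.8) + 14.1 = 172.6

172.6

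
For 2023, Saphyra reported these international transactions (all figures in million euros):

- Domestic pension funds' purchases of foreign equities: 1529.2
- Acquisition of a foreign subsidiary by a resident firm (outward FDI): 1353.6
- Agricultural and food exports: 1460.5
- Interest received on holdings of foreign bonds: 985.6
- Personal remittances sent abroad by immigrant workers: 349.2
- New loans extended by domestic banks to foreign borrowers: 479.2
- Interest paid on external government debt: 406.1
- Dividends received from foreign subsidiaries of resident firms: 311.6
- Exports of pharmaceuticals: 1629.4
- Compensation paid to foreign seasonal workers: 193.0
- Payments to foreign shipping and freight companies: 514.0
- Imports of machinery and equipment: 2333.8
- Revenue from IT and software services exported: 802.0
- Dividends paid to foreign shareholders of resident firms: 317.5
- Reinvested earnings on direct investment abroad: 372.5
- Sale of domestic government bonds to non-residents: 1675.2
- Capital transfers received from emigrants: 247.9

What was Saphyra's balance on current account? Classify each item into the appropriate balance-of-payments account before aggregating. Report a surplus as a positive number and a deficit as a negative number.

Goods: -2333.8 + 1460.5 + 1629.4 = 756.1
Services: -514.0 + 802.0 = 288.0
Primary income: -317.5 - 193.0 + 372.5 + 311.6 + 985.6 - 406.1 = 753.1
Secondary income: -349.2
Current account = 756.1 + 288.0 + 753.1 + (-349.2) = 1448.0
(Excluded from the current account — financial account: domestic pension funds' purchases of foreign equities 1529.2, acquisition of a foreign subsidiary by a resident firm (outward FDI) 1353.6, new loans extended by domestic banks to foreign borrowers 479.2, sale of domestic government bonds to non-residents 1675.2; capital account: capital transfers received from emigrants 247.9.)

1448.0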